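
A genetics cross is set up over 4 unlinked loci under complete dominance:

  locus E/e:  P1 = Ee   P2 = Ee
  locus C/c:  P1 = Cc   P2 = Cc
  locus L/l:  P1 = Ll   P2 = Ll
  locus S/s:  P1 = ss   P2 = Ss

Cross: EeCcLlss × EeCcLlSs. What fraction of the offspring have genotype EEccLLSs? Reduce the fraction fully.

P(EEccLLSs) = 1/128

EeCcLlss gametes: ECLs×2, ECls×2, EcLs×2, Ecls×2, eCLs×2, eCls×2, ecLs×2, ecls×2
EeCcLlSs gametes: ECLS×1, ECLs×1, EClS×1, ECls×1, EcLS×1, EcLs×1, EclS×1, Ecls×1, eCLS×1, eCLs×1, eClS×1, eCls×1, ecLS×1, ecLs×1, eclS×1, ecls×1
EeCcLlss×EeCcLlSs grid (16·16=256): EECCLLSs=2 EECCLLss=2 EECCLlSs=4 EECCLlss=4 EECCllSs=2 EECCllss=2 EECcLLSs=4 EECcLLss=4 EECcLlSs=8 EECcLlss=8 EECcllSs=4 EECcllss=4 EEccLLSs=2 EEccLLss=2 EEccLlSs=4 EEccLlss=4 EEccllSs=2 EEccllss=2 EeCCLLSs=4 EeCCLLss=4 EeCCLlSs=8 EeCCLlss=8 EeCCllSs=4 EeCCllss=4 EeCcLLSs=8 EeCcLLss=8 EeCcLlSs=16 EeCcLlss=16 EeCcllSs=8 EeCcllss=8 EeccLLSs=4 EeccLLss=4 EeccLlSs=8 EeccLlss=8 EeccllSs=4 Eeccllss=4 eeCCLLSs=2 eeCCLLss=2 eeCCLlSs=4 eeCCLlss=4 eeCCllSs=2 eeCCllss=2 eeCcLLSs=4 eeCcLLss=4 eeCcLlSs=8 eeCcLlss=8 eeCcllSs=4 eeCcllss=4 eeccLLSs=2 eeccLLss=2 eeccLlSs=4 eeccLlss=4 eeccllSs=2 eeccllss=2
EEccLLSs hits 2/256; gcd=2; 2÷2/256÷2 = 1/128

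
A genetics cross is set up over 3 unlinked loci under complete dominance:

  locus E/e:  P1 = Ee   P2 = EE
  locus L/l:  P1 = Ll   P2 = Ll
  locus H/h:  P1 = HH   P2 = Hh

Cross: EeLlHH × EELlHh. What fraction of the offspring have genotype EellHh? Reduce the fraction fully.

P(EellHh) = 1/16

EeLlHH gametes: ELH×2, ElH×2, eLH×2, elH×2
EELlHh gametes: ELH×2, ELh×2, ElH×2, Elh×2
EeLlHH×EELlHh grid (8·8=64): EELLHH=4 EELLHh=4 EELlHH=8 EELlHh=8 EEllHH=4 EEllHh=4 EeLLHH=4 EeLLHh=4 EeLlHH=8 EeLlHh=8 EellHH=4 EellHh=4
EellHh hits 4/64; gcd=4; 4÷4/64÷4 = 1/16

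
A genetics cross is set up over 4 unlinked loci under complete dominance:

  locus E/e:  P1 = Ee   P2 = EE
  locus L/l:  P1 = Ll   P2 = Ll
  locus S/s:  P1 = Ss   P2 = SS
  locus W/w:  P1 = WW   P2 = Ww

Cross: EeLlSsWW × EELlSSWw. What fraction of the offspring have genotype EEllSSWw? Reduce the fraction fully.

P(EEllSSWw) = 1/32

EeLlSsWW gametes: ELSW×2, ELsW×2, ElSW×2, ElsW×2, eLSW×2, eLsW×2, elSW×2, elsW×2
EELlSSWw gametes: ELSW×4, ELSw×4, ElSW×4, ElSw×4
EeLlSsWW×EELlSSWw grid (16·16=256): EELLSSWW=8 EELLSSWw=8 EELLSsWW=8 EELLSsWw=8 EELlSSWW=16 EELlSSWw=16 EELlSsWW=16 EELlSsWw=16 EEllSSWW=8 EEllSSWw=8 EEllSsWW=8 EEllSsWw=8 EeLLSSWW=8 EeLLSSWw=8 EeLLSsWW=8 EeLLSsWw=8 EeLlSSWW=16 EeLlSSWw=16 EeLlSsWW=16 EeLlSsWw=16 EellSSWW=8 EellSSWw=8 EellSsWW=8 EellSsWw=8
EEllSSWw hits 8/256; gcd=8; 8÷8/256÷8 = 1/32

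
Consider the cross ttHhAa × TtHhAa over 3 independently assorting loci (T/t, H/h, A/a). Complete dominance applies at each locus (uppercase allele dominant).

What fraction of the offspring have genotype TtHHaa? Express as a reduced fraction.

P(TtHHaa) = 1/32

ttHhAa gametes: tHA×2, tHa×2, thA×2, tha×2
TtHhAa gametes: THA×1, THa×1, ThA×1, Tha×1, tHA×1, tHa×1, thA×1, tha×1
ttHhAa×TtHhAa grid (8·8=64): TtHHAA=2 TtHHAa=4 TtHHaa=2 TtHhAA=4 TtHhAa=8 TtHhaa=4 TthhAA=2 TthhAa=4 Tthhaa=2 ttHHAA=2 ttHHAa=4 ttHHaa=2 ttHhAA=4 ttHhAa=8 ttHhaa=4 tthhAA=2 tthhAa=4 tthhaa=2
TtHHaa hits 2/64; gcd=2; 2÷2/64÷2 = 1/32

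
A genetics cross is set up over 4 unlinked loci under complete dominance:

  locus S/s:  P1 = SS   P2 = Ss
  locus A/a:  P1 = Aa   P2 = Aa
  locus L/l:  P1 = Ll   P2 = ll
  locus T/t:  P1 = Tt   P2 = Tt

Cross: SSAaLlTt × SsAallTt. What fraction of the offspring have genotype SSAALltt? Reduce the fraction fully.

SSAaLlTt gametes: SALT×2, SALt×2, SAlT×2, SAlt×2, SaLT×2, SaLt×2, SalT×2, Salt×2
SsAallTt gametes: SAlT×2, SAlt×2, SalT×2, Salt×2, sAlT×2, sAlt×2, salT×2, salt×2
SSAaLlTt×SsAallTt grid (16·16=256): SSAALlTT=4 SSAALlTt=8 SSAALltt=4 SSAAllTT=4 SSAAllTt=8 SSAAlltt=4 SSAaLlTT=8 SSAaLlTt=16 SSAaLltt=8 SSAallTT=8 SSAallTt=16 SSAalltt=8 SSaaLlTT=4 SSaaLlTt=8 SSaaLltt=4 SSaallTT=4 SSaallTt=8 SSaalltt=4 SsAALlTT=4 SsAALlTt=8 SsAALltt=4 SsAAllTT=4 SsAAllTt=8 SsAAlltt=4 SsAaLlTT=8 SsAaLlTt=16 SsAaLltt=8 SsAallTT=8 SsAallTt=16 SsAalltt=8 SsaaLlTT=4 SsaaLlTt=8 SsaaLltt=4 SsaallTT=4 SsaallTt=8 Ssaalltt=4
SSAALltt hits 4/256; gcd=4; 4÷4/256÷4 = 1/64

P(SSAALltt) = 1/64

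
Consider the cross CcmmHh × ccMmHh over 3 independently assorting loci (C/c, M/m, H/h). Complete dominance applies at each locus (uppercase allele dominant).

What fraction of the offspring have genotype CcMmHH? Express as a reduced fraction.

P(CcMmHH) = 1/16

CcmmHh gametes: CmH×2, Cmh×2, cmH×2, cmh×2
ccMmHh gametes: cMH×2, cMh×2, cmH×2, cmh×2
CcmmHh×ccMmHh grid (8·8=64): CcMmHH=4 CcMmHh=8 CcMmhh=4 CcmmHH=4 CcmmHh=8 Ccmmhh=4 ccMmHH=4 ccMmHh=8 ccMmhh=4 ccmmHH=4 ccmmHh=8 ccmmhh=4
CcMmHH hits 4/64; gcd=4; 4÷4/64÷4 = 1/16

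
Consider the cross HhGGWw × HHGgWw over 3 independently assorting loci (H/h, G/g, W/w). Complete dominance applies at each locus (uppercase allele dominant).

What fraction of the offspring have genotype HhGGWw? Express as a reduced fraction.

HhGGWw gametes: HGW×2, HGw×2, hGW×2, hGw×2
HHGgWw gametes: HGW×2, HGw×2, HgW×2, Hgw×2
HhGGWw×HHGgWw grid (8·8=64): HHGGWW=4 HHGGWw=8 HHGGww=4 HHGgWW=4 HHGgWw=8 HHGgww=4 HhGGWW=4 HhGGWw=8 HhGGww=4 HhGgWW=4 HhGgWw=8 HhGgww=4
HhGGWw hits 8/64; gcd=8; 8÷8/64÷8 = 1/8

P(HhGGWw) = 1/8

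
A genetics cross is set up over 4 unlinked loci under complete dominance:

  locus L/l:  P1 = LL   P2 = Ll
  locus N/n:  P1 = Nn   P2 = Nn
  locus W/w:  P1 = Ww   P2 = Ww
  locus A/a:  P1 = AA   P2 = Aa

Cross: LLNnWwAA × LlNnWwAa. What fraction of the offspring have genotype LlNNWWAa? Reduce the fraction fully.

LLNnWwAA gametes: LNWA×4, LNwA×4, LnWA×4, LnwA×4
LlNnWwAa gametes: LNWA×1, LNWa×1, LNwA×1, LNwa×1, LnWA×1, LnWa×1, LnwA×1, Lnwa×1, lNWA×1, lNWa×1, lNwA×1, lNwa×1, lnWA×1, lnWa×1, lnwA×1, lnwa×1
LLNnWwAA×LlNnWwAa grid (16·16=256): LLNNWWAA=4 LLNNWWAa=4 LLNNWwAA=8 LLNNWwAa=8 LLNNwwAA=4 LLNNwwAa=4 LLNnWWAA=8 LLNnWWAa=8 LLNnWwAA=16 LLNnWwAa=16 LLNnwwAA=8 LLNnwwAa=8 LLnnWWAA=4 LLnnWWAa=4 LLnnWwAA=8 LLnnWwAa=8 LLnnwwAA=4 LLnnwwAa=4 LlNNWWAA=4 LlNNWWAa=4 LlNNWwAA=8 LlNNWwAa=8 LlNNwwAA=4 LlNNwwAa=4 LlNnWWAA=8 LlNnWWAa=8 LlNnWwAA=16 LlNnWwAa=16 LlNnwwAA=8 LlNnwwAa=8 LlnnWWAA=4 LlnnWWAa=4 LlnnWwAA=8 LlnnWwAa=8 LlnnwwAA=4 LlnnwwAa=4
LlNNWWAa hits 4/256; gcd=4; 4÷4/256÷4 = 1/64

P(LlNNWWAa) = 1/64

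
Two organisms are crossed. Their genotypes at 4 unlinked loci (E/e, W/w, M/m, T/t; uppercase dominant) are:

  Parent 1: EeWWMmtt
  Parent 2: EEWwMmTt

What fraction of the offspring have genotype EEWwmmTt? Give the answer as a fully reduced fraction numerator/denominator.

EeWWMmtt gametes: EWMt×4, EWmt×4, eWMt×4, eWmt×4
EEWwMmTt gametes: EWMT×2, EWMt×2, EWmT×2, EWmt×2, EwMT×2, EwMt×2, EwmT×2, Ewmt×2
EeWWMmtt×EEWwMmTt grid (16·16=256): EEWWMMTt=8 EEWWMMtt=8 EEWWMmTt=16 EEWWMmtt=16 EEWWmmTt=8 EEWWmmtt=8 EEWwMMTt=8 EEWwMMtt=8 EEWwMmTt=16 EEWwMmtt=16 EEWwmmTt=8 EEWwmmtt=8 EeWWMMTt=8 EeWWMMtt=8 EeWWMmTt=16 EeWWMmtt=16 EeWWmmTt=8 EeWWmmtt=8 EeWwMMTt=8 EeWwMMtt=8 EeWwMmTt=16 EeWwMmtt=16 EeWwmmTt=8 EeWwmmtt=8
EEWwmmTt hits 8/256; gcd=8; 8÷8/256÷8 = 1/32

P(EEWwmmTt) = 1/32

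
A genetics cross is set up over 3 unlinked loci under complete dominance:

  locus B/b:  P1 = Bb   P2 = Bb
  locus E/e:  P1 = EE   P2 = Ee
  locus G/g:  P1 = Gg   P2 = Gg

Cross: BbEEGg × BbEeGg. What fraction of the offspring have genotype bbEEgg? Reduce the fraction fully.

P(bbEEgg) = 1/32

BbEEGg gametes: BEG×2, BEg×2, bEG×2, bEg×2
BbEeGg gametes: BEG×1, BEg×1, BeG×1, Beg×1, bEG×1, bEg×1, beG×1, beg×1
BbEEGg×BbEeGg grid (8·8=64): BBEEGG=2 BBEEGg=4 BBEEgg=2 BBEeGG=2 BBEeGg=4 BBEegg=2 BbEEGG=4 BbEEGg=8 BbEEgg=4 BbEeGG=4 BbEeGg=8 BbEegg=4 bbEEGG=2 bbEEGg=4 bbEEgg=2 bbEeGG=2 bbEeGg=4 bbEegg=2
bbEEgg hits 2/64; gcd=2; 2÷2/64÷2 = 1/32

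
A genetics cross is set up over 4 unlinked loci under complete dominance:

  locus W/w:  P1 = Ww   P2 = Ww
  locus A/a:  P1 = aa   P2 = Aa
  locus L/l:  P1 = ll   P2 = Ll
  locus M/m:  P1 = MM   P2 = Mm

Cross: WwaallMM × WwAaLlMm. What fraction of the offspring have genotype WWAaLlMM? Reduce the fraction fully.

WwaallMM gametes: WalM×8, walM×8
WwAaLlMm gametes: WALM×1, WALm×1, WAlM×1, WAlm×1, WaLM×1, WaLm×1, WalM×1, Walm×1, wALM×1, wALm×1, wAlM×1, wAlm×1, waLM×1, waLm×1, walM×1, walm×1
WwaallMM×WwAaLlMm grid (16·16=256): WWAaLlMM=8 WWAaLlMm=8 WWAallMM=8 WWAallMm=8 WWaaLlMM=8 WWaaLlMm=8 WWaallMM=8 WWaallMm=8 WwAaLlMM=16 WwAaLlMm=16 WwAallMM=16 WwAallMm=16 WwaaLlMM=16 WwaaLlMm=16 WwaallMM=16 WwaallMm=16 wwAaLlMM=8 wwAaLlMm=8 wwAallMM=8 wwAallMm=8 wwaaLlMM=8 wwaaLlMm=8 wwaallMM=8 wwaallMm=8
WWAaLlMM hits 8/256; gcd=8; 8÷8/256÷8 = 1/32

P(WWAaLlMM) = 1/32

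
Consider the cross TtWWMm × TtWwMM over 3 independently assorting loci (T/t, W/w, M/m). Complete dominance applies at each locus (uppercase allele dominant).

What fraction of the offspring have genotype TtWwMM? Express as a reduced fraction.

TtWWMm gametes: TWM×2, TWm×2, tWM×2, tWm×2
TtWwMM gametes: TWM×2, TwM×2, tWM×2, twM×2
TtWWMm×TtWwMM grid (8·8=64): TTWWMM=4 TTWWMm=4 TTWwMM=4 TTWwMm=4 TtWWMM=8 TtWWMm=8 TtWwMM=8 TtWwMm=8 ttWWMM=4 ttWWMm=4 ttWwMM=4 ttWwMm=4
TtWwMM hits 8/64; gcd=8; 8÷8/64÷8 = 1/8

P(TtWwMM) = 1/8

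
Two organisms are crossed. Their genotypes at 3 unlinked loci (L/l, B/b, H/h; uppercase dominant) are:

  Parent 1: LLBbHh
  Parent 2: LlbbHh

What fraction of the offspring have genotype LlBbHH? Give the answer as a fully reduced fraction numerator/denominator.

P(LlBbHH) = 1/16

LLBbHh gametes: LBH×2, LBh×2, LbH×2, Lbh×2
LlbbHh gametes: LbH×2, Lbh×2, lbH×2, lbh×2
LLBbHh×LlbbHh grid (8·8=64): LLBbHH=4 LLBbHh=8 LLBbhh=4 LLbbHH=4 LLbbHh=8 LLbbhh=4 LlBbHH=4 LlBbHh=8 LlBbhh=4 LlbbHH=4 LlbbHh=8 Llbbhh=4
LlBbHH hits 4/64; gcd=4; 4÷4/64÷4 = 1/16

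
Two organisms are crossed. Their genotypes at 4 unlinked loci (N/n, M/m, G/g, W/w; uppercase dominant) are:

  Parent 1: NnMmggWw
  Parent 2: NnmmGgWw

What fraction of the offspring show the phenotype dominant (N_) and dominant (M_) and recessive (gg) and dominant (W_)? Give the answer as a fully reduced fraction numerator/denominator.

NnMmggWw gametes: NMgW×2, NMgw×2, NmgW×2, Nmgw×2, nMgW×2, nMgw×2, nmgW×2, nmgw×2
NnmmGgWw gametes: NmGW×2, NmGw×2, NmgW×2, Nmgw×2, nmGW×2, nmGw×2, nmgW×2, nmgw×2
NnMmggWw×NnmmGgWw grid (16·16=256): NNMmGgWW=4 NNMmGgWw=8 NNMmGgww=4 NNMmggWW=4 NNMmggWw=8 NNMmggww=4 NNmmGgWW=4 NNmmGgWw=8 NNmmGgww=4 NNmmggWW=4 NNmmggWw=8 NNmmggww=4 NnMmGgWW=8 NnMmGgWw=16 NnMmGgww=8 NnMmggWW=8 NnMmggWw=16 NnMmggww=8 NnmmGgWW=8 NnmmGgWw=16 NnmmGgww=8 NnmmggWW=8 NnmmggWw=16 Nnmmggww=8 nnMmGgWW=4 nnMmGgWw=8 nnMmGgww=4 nnMmggWW=4 nnMmggWw=8 nnMmggww=4 nnmmGgWW=4 nnmmGgWw=8 nnmmGgww=4 nnmmggWW=4 nnmmggWw=8 nnmmggww=4
N_ M_ gg W_ hits 36/256; gcd=4; 36÷4/256÷4 = 9/64

P(N_ M_ gg W_) = 9/64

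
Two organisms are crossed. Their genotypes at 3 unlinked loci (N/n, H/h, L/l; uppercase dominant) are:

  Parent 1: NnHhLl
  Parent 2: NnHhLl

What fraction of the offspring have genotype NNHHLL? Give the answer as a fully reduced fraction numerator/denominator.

P(NNHHLL) = 1/64

NnHhLl gametes: NHL×1, NHl×1, NhL×1, Nhl×1, nHL×1, nHl×1, nhL×1, nhl×1
NnHhLl gametes: NHL×1, NHl×1, NhL×1, Nhl×1, nHL×1, nHl×1, nhL×1, nhl×1
NnHhLl×NnHhLl grid (8·8=64): NNHHLL=1 NNHHLl=2 NNHHll=1 NNHhLL=2 NNHhLl=4 NNHhll=2 NNhhLL=1 NNhhLl=2 NNhhll=1 NnHHLL=2 NnHHLl=4 NnHHll=2 NnHhLL=4 NnHhLl=8 NnHhll=4 NnhhLL=2 NnhhLl=4 Nnhhll=2 nnHHLL=1 nnHHLl=2 nnHHll=1 nnHhLL=2 nnHhLl=4 nnHhll=2 nnhhLL=1 nnhhLl=2 nnhhll=1
NNHHLL hits 1/64; gcd=1; 1÷1/64÷1 = 1/64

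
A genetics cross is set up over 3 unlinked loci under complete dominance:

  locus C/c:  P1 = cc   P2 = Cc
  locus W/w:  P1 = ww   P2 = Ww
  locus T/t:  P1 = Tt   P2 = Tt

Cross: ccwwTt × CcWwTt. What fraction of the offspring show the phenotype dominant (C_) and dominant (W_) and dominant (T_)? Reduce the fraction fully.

P(C_ W_ T_) = 3/16

ccwwTt gametes: cwT×4, cwt×4
CcWwTt gametes: CWT×1, CWt×1, CwT×1, Cwt×1, cWT×1, cWt×1, cwT×1, cwt×1
ccwwTt×CcWwTt grid (8·8=64): CcWwTT=4 CcWwTt=8 CcWwtt=4 CcwwTT=4 CcwwTt=8 Ccwwtt=4 ccWwTT=4 ccWwTt=8 ccWwtt=4 ccwwTT=4 ccwwTt=8 ccwwtt=4
C_ W_ T_ hits 12/64; gcd=4; 12÷4/64÷4 = 3/16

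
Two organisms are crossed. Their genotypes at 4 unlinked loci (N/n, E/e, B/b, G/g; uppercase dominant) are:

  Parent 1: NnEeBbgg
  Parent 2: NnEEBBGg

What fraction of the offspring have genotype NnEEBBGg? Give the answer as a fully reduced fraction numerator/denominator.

P(NnEEBBGg) = 1/16

NnEeBbgg gametes: NEBg×2, NEbg×2, NeBg×2, Nebg×2, nEBg×2, nEbg×2, neBg×2, nebg×2
NnEEBBGg gametes: NEBG×4, NEBg×4, nEBG×4, nEBg×4
NnEeBbgg×NnEEBBGg grid (16·16=256): NNEEBBGg=8 NNEEBBgg=8 NNEEBbGg=8 NNEEBbgg=8 NNEeBBGg=8 NNEeBBgg=8 NNEeBbGg=8 NNEeBbgg=8 NnEEBBGg=16 NnEEBBgg=16 NnEEBbGg=16 NnEEBbgg=16 NnEeBBGg=16 NnEeBBgg=16 NnEeBbGg=16 NnEeBbgg=16 nnEEBBGg=8 nnEEBBgg=8 nnEEBbGg=8 nnEEBbgg=8 nnEeBBGg=8 nnEeBBgg=8 nnEeBbGg=8 nnEeBbgg=8
NnEEBBGg hits 16/256; gcd=16; 16÷16/256÷16 = 1/16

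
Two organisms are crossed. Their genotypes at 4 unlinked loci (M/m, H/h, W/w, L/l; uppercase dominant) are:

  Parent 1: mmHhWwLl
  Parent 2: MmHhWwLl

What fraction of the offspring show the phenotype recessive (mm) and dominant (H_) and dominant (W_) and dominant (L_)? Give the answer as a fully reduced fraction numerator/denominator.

P(mm H_ W_ L_) = 27/128

mmHhWwLl gametes: mHWL×2, mHWl×2, mHwL×2, mHwl×2, mhWL×2, mhWl×2, mhwL×2, mhwl×2
MmHhWwLl gametes: MHWL×1, MHWl×1, MHwL×1, MHwl×1, MhWL×1, MhWl×1, MhwL×1, Mhwl×1, mHWL×1, mHWl×1, mHwL×1, mHwl×1, mhWL×1, mhWl×1, mhwL×1, mhwl×1
mmHhWwLl×MmHhWwLl grid (16·16=256): MmHHWWLL=2 MmHHWWLl=4 MmHHWWll=2 MmHHWwLL=4 MmHHWwLl=8 MmHHWwll=4 MmHHwwLL=2 MmHHwwLl=4 MmHHwwll=2 MmHhWWLL=4 MmHhWWLl=8 MmHhWWll=4 MmHhWwLL=8 MmHhWwLl=16 MmHhWwll=8 MmHhwwLL=4 MmHhwwLl=8 MmHhwwll=4 MmhhWWLL=2 MmhhWWLl=4 MmhhWWll=2 MmhhWwLL=4 MmhhWwLl=8 MmhhWwll=4 MmhhwwLL=2 MmhhwwLl=4 Mmhhwwll=2 mmHHWWLL=2 mmHHWWLl=4 mmHHWWll=2 mmHHWwLL=4 mmHHWwLl=8 mmHHWwll=4 mmHHwwLL=2 mmHHwwLl=4 mmHHwwll=2 mmHhWWLL=4 mmHhWWLl=8 mmHhWWll=4 mmHhWwLL=8 mmHhWwLl=16 mmHhWwll=8 mmHhwwLL=4 mmHhwwLl=8 mmHhwwll=4 mmhhWWLL=2 mmhhWWLl=4 mmhhWWll=2 mmhhWwLL=4 mmhhWwLl=8 mmhhWwll=4 mmhhwwLL=2 mmhhwwLl=4 mmhhwwll=2
mm H_ W_ L_ hits 54/256; gcd=2; 54÷2/256÷2 = 27/128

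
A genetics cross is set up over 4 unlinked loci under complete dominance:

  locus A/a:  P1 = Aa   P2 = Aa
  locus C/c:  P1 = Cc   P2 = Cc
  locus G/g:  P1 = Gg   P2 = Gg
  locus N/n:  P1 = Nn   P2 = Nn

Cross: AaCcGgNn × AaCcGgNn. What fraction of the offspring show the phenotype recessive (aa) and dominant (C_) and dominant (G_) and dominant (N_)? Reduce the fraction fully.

AaCcGgNn gametes: ACGN×1, ACGn×1, ACgN×1, ACgn×1, AcGN×1, AcGn×1, AcgN×1, Acgn×1, aCGN×1, aCGn×1, aCgN×1, aCgn×1, acGN×1, acGn×1, acgN×1, acgn×1
AaCcGgNn gametes: ACGN×1, ACGn×1, ACgN×1, ACgn×1, AcGN×1, AcGn×1, AcgN×1, Acgn×1, aCGN×1, aCGn×1, aCgN×1, aCgn×1, acGN×1, acGn×1, acgN×1, acgn×1
AaCcGgNn×AaCcGgNn grid (16·16=256): AACCGGNN=1 AACCGGNn=2 AACCGGnn=1 AACCGgNN=2 AACCGgNn=4 AACCGgnn=2 AACCggNN=1 AACCggNn=2 AACCggnn=1 AACcGGNN=2 AACcGGNn=4 AACcGGnn=2 AACcGgNN=4 AACcGgNn=8 AACcGgnn=4 AACcggNN=2 AACcggNn=4 AACcggnn=2 AAccGGNN=1 AAccGGNn=2 AAccGGnn=1 AAccGgNN=2 AAccGgNn=4 AAccGgnn=2 AAccggNN=1 AAccggNn=2 AAccggnn=1 AaCCGGNN=2 AaCCGGNn=4 AaCCGGnn=2 AaCCGgNN=4 AaCCGgNn=8 AaCCGgnn=4 AaCCggNN=2 AaCCggNn=4 AaCCggnn=2 AaCcGGNN=4 AaCcGGNn=8 AaCcGGnn=4 AaCcGgNN=8 AaCcGgNn=16 AaCcGgnn=8 AaCcggNN=4 AaCcggNn=8 AaCcggnn=4 AaccGGNN=2 AaccGGNn=4 AaccGGnn=2 AaccGgNN=4 AaccGgNn=8 AaccGgnn=4 AaccggNN=2 AaccggNn=4 Aaccggnn=2 aaCCGGNN=1 aaCCGGNn=2 aaCCGGnn=1 aaCCGgNN=2 aaCCGgNn=4 aaCCGgnn=2 aaCCggNN=1 aaCCggNn=2 aaCCggnn=1 aaCcGGNN=2 aaCcGGNn=4 aaCcGGnn=2 aaCcGgNN=4 aaCcGgNn=8 aaCcGgnn=4 aaCcggNN=2 aaCcggNn=4 aaCcggnn=2 aaccGGNN=1 aaccGGNn=2 aaccGGnn=1 aaccGgNN=2 aaccGgNn=4 aaccGgnn=2 aaccggNN=1 aaccggNn=2 aaccggnn=1
aa C_ G_ N_ hits 27/256; gcd=1; 27÷1/256÷1 = 27/256

P(aa C_ G_ N_) = 27/256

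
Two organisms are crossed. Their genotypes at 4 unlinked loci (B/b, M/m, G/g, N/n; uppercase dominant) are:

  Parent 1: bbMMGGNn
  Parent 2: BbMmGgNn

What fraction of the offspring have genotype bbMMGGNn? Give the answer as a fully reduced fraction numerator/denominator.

bbMMGGNn gametes: bMGN×8, bMGn×8
BbMmGgNn gametes: BMGN×1, BMGn×1, BMgN×1, BMgn×1, BmGN×1, BmGn×1, BmgN×1, Bmgn×1, bMGN×1, bMGn×1, bMgN×1, bMgn×1, bmGN×1, bmGn×1, bmgN×1, bmgn×1
bbMMGGNn×BbMmGgNn grid (16·16=256): BbMMGGNN=8 BbMMGGNn=16 BbMMGGnn=8 BbMMGgNN=8 BbMMGgNn=16 BbMMGgnn=8 BbMmGGNN=8 BbMmGGNn=16 BbMmGGnn=8 BbMmGgNN=8 BbMmGgNn=16 BbMmGgnn=8 bbMMGGNN=8 bbMMGGNn=16 bbMMGGnn=8 bbMMGgNN=8 bbMMGgNn=16 bbMMGgnn=8 bbMmGGNN=8 bbMmGGNn=16 bbMmGGnn=8 bbMmGgNN=8 bbMmGgNn=16 bbMmGgnn=8
bbMMGGNn hits 16/256; gcd=16; 16÷16/256÷16 = 1/16

P(bbMMGGNn) = 1/16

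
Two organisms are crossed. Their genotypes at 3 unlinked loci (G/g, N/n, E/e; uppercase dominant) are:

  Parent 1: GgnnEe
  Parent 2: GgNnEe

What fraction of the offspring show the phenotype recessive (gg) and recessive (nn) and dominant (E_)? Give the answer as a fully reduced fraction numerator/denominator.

P(gg nn E_) = 3/32

GgnnEe gametes: GnE×2, Gne×2, gnE×2, gne×2
GgNnEe gametes: GNE×1, GNe×1, GnE×1, Gne×1, gNE×1, gNe×1, gnE×1, gne×1
GgnnEe×GgNnEe grid (8·8=64): GGNnEE=2 GGNnEe=4 GGNnee=2 GGnnEE=2 GGnnEe=4 GGnnee=2 GgNnEE=4 GgNnEe=8 GgNnee=4 GgnnEE=4 GgnnEe=8 Ggnnee=4 ggNnEE=2 ggNnEe=4 ggNnee=2 ggnnEE=2 ggnnEe=4 ggnnee=2
gg nn E_ hits 6/64; gcd=2; 6÷2/64÷2 = 3/32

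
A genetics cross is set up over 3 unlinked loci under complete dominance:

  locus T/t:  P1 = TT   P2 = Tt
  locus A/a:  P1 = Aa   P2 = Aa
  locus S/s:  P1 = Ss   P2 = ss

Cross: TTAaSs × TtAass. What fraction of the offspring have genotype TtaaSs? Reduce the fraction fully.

TTAaSs gametes: TAS×2, TAs×2, TaS×2, Tas×2
TtAass gametes: TAs×2, Tas×2, tAs×2, tas×2
TTAaSs×TtAass grid (8·8=64): TTAASs=4 TTAAss=4 TTAaSs=8 TTAass=8 TTaaSs=4 TTaass=4 TtAASs=4 TtAAss=4 TtAaSs=8 TtAass=8 TtaaSs=4 Ttaass=4
TtaaSs hits 4/64; gcd=4; 4÷4/64÷4 = 1/16

P(TtaaSs) = 1/16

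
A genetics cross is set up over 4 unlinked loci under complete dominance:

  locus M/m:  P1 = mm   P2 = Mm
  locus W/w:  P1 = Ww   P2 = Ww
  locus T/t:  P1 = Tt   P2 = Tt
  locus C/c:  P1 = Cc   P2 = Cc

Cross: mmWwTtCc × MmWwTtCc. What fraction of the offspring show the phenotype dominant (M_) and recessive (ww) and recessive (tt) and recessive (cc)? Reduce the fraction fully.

mmWwTtCc gametes: mWTC×2, mWTc×2, mWtC×2, mWtc×2, mwTC×2, mwTc×2, mwtC×2, mwtc×2
MmWwTtCc gametes: MWTC×1, MWTc×1, MWtC×1, MWtc×1, MwTC×1, MwTc×1, MwtC×1, Mwtc×1, mWTC×1, mWTc×1, mWtC×1, mWtc×1, mwTC×1, mwTc×1, mwtC×1, mwtc×1
mmWwTtCc×MmWwTtCc grid (16·16=256): MmWWTTCC=2 MmWWTTCc=4 MmWWTTcc=2 MmWWTtCC=4 MmWWTtCc=8 MmWWTtcc=4 MmWWttCC=2 MmWWttCc=4 MmWWttcc=2 MmWwTTCC=4 MmWwTTCc=8 MmWwTTcc=4 MmWwTtCC=8 MmWwTtCc=16 MmWwTtcc=8 MmWwttCC=4 MmWwttCc=8 MmWwttcc=4 MmwwTTCC=2 MmwwTTCc=4 MmwwTTcc=2 MmwwTtCC=4 MmwwTtCc=8 MmwwTtcc=4 MmwwttCC=2 MmwwttCc=4 Mmwwttcc=2 mmWWTTCC=2 mmWWTTCc=4 mmWWTTcc=2 mmWWTtCC=4 mmWWTtCc=8 mmWWTtcc=4 mmWWttCC=2 mmWWttCc=4 mmWWttcc=2 mmWwTTCC=4 mmWwTTCc=8 mmWwTTcc=4 mmWwTtCC=8 mmWwTtCc=16 mmWwTtcc=8 mmWwttCC=4 mmWwttCc=8 mmWwttcc=4 mmwwTTCC=2 mmwwTTCc=4 mmwwTTcc=2 mmwwTtCC=4 mmwwTtCc=8 mmwwTtcc=4 mmwwttCC=2 mmwwttCc=4 mmwwttcc=2
M_ ww tt cc hits 2/256; gcd=2; 2÷2/256÷2 = 1/128

P(M_ ww tt cc) = 1/128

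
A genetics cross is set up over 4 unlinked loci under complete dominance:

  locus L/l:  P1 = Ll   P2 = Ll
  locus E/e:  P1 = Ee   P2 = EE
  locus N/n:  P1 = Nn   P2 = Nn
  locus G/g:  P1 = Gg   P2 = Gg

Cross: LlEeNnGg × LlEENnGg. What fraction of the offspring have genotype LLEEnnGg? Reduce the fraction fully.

LlEeNnGg gametes: LENG×1, LENg×1, LEnG×1, LEng×1, LeNG×1, LeNg×1, LenG×1, Leng×1, lENG×1, lENg×1, lEnG×1, lEng×1, leNG×1, leNg×1, lenG×1, leng×1
LlEENnGg gametes: LENG×2, LENg×2, LEnG×2, LEng×2, lENG×2, lENg×2, lEnG×2, lEng×2
LlEeNnGg×LlEENnGg grid (16·16=256): LLEENNGG=2 LLEENNGg=4 LLEENNgg=2 LLEENnGG=4 LLEENnGg=8 LLEENngg=4 LLEEnnGG=2 LLEEnnGg=4 LLEEnngg=2 LLEeNNGG=2 LLEeNNGg=4 LLEeNNgg=2 LLEeNnGG=4 LLEeNnGg=8 LLEeNngg=4 LLEennGG=2 LLEennGg=4 LLEenngg=2 LlEENNGG=4 LlEENNGg=8 LlEENNgg=4 LlEENnGG=8 LlEENnGg=16 LlEENngg=8 LlEEnnGG=4 LlEEnnGg=8 LlEEnngg=4 LlEeNNGG=4 LlEeNNGg=8 LlEeNNgg=4 LlEeNnGG=8 LlEeNnGg=16 LlEeNngg=8 LlEennGG=4 LlEennGg=8 LlEenngg=4 llEENNGG=2 llEENNGg=4 llEENNgg=2 llEENnGG=4 llEENnGg=8 llEENngg=4 llEEnnGG=2 llEEnnGg=4 llEEnngg=2 llEeNNGG=2 llEeNNGg=4 llEeNNgg=2 llEeNnGG=4 llEeNnGg=8 llEeNngg=4 llEennGG=2 llEennGg=4 llEenngg=2
LLEEnnGg hits 4/256; gcd=4; 4÷4/256÷4 = 1/64

P(LLEEnnGg) = 1/64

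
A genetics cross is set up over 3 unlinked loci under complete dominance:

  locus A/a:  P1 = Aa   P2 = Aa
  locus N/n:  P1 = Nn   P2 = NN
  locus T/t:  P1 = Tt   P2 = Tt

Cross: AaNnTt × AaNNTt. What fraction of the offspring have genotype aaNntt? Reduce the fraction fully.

AaNnTt gametes: ANT×1, ANt×1, AnT×1, Ant×1, aNT×1, aNt×1, anT×1, ant×1
AaNNTt gametes: ANT×2, ANt×2, aNT×2, aNt×2
AaNnTt×AaNNTt grid (8·8=64): AANNTT=2 AANNTt=4 AANNtt=2 AANnTT=2 AANnTt=4 AANntt=2 AaNNTT=4 AaNNTt=8 AaNNtt=4 AaNnTT=4 AaNnTt=8 AaNntt=4 aaNNTT=2 aaNNTt=4 aaNNtt=2 aaNnTT=2 aaNnTt=4 aaNntt=2
aaNntt hits 2/64; gcd=2; 2÷2/64÷2 = 1/32

P(aaNntt) = 1/32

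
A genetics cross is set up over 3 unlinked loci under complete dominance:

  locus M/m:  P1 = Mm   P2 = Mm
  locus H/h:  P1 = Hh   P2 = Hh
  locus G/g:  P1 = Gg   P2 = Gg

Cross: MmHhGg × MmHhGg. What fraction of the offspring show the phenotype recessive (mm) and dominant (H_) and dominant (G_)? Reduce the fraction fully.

MmHhGg gametes: MHG×1, MHg×1, MhG×1, Mhg×1, mHG×1, mHg×1, mhG×1, mhg×1
MmHhGg gametes: MHG×1, MHg×1, MhG×1, Mhg×1, mHG×1, mHg×1, mhG×1, mhg×1
MmHhGg×MmHhGg grid (8·8=64): MMHHGG=1 MMHHGg=2 MMHHgg=1 MMHhGG=2 MMHhGg=4 MMHhgg=2 MMhhGG=1 MMhhGg=2 MMhhgg=1 MmHHGG=2 MmHHGg=4 MmHHgg=2 MmHhGG=4 MmHhGg=8 MmHhgg=4 MmhhGG=2 MmhhGg=4 Mmhhgg=2 mmHHGG=1 mmHHGg=2 mmHHgg=1 mmHhGG=2 mmHhGg=4 mmHhgg=2 mmhhGG=1 mmhhGg=2 mmhhgg=1
mm H_ G_ hits 9/64; gcd=1; 9÷1/64÷1 = 9/64

P(mm H_ G_) = 9/64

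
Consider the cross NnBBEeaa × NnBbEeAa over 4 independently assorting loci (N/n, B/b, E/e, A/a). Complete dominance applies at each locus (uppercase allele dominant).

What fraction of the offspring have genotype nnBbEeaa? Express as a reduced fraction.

NnBBEeaa gametes: NBEa×4, NBea×4, nBEa×4, nBea×4
NnBbEeAa gametes: NBEA×1, NBEa×1, NBeA×1, NBea×1, NbEA×1, NbEa×1, NbeA×1, Nbea×1, nBEA×1, nBEa×1, nBeA×1, nBea×1, nbEA×1, nbEa×1, nbeA×1, nbea×1
NnBBEeaa×NnBbEeAa grid (16·16=256): NNBBEEAa=4 NNBBEEaa=4 NNBBEeAa=8 NNBBEeaa=8 NNBBeeAa=4 NNBBeeaa=4 NNBbEEAa=4 NNBbEEaa=4 NNBbEeAa=8 NNBbEeaa=8 NNBbeeAa=4 NNBbeeaa=4 NnBBEEAa=8 NnBBEEaa=8 NnBBEeAa=16 NnBBEeaa=16 NnBBeeAa=8 NnBBeeaa=8 NnBbEEAa=8 NnBbEEaa=8 NnBbEeAa=16 NnBbEeaa=16 NnBbeeAa=8 NnBbeeaa=8 nnBBEEAa=4 nnBBEEaa=4 nnBBEeAa=8 nnBBEeaa=8 nnBBeeAa=4 nnBBeeaa=4 nnBbEEAa=4 nnBbEEaa=4 nnBbEeAa=8 nnBbEeaa=8 nnBbeeAa=4 nnBbeeaa=4
nnBbEeaa hits 8/256; gcd=8; 8÷8/256÷8 = 1/32

P(nnBbEeaa) = 1/32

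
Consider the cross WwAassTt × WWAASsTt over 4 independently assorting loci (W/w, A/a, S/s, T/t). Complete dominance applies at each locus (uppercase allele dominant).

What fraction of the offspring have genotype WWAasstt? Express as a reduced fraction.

P(WWAasstt) = 1/32

WwAassTt gametes: WAsT×2, WAst×2, WasT×2, Wast×2, wAsT×2, wAst×2, wasT×2, wast×2
WWAASsTt gametes: WAST×4, WASt×4, WAsT×4, WAst×4
WwAassTt×WWAASsTt grid (16·16=256): WWAASsTT=8 WWAASsTt=16 WWAASstt=8 WWAAssTT=8 WWAAssTt=16 WWAAsstt=8 WWAaSsTT=8 WWAaSsTt=16 WWAaSstt=8 WWAassTT=8 WWAassTt=16 WWAasstt=8 WwAASsTT=8 WwAASsTt=16 WwAASstt=8 WwAAssTT=8 WwAAssTt=16 WwAAsstt=8 WwAaSsTT=8 WwAaSsTt=16 WwAaSstt=8 WwAassTT=8 WwAassTt=16 WwAasstt=8
WWAasstt hits 8/256; gcd=8; 8÷8/256÷8 = 1/32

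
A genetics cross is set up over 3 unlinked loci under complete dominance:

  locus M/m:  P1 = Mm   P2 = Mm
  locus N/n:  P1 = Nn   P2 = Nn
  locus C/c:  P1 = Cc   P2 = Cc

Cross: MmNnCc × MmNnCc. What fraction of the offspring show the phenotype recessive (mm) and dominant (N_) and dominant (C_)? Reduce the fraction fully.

MmNnCc gametes: MNC×1, MNc×1, MnC×1, Mnc×1, mNC×1, mNc×1, mnC×1, mnc×1
MmNnCc gametes: MNC×1, MNc×1, MnC×1, Mnc×1, mNC×1, mNc×1, mnC×1, mnc×1
MmNnCc×MmNnCc grid (8·8=64): MMNNCC=1 MMNNCc=2 MMNNcc=1 MMNnCC=2 MMNnCc=4 MMNncc=2 MMnnCC=1 MMnnCc=2 MMnncc=1 MmNNCC=2 MmNNCc=4 MmNNcc=2 MmNnCC=4 MmNnCc=8 MmNncc=4 MmnnCC=2 MmnnCc=4 Mmnncc=2 mmNNCC=1 mmNNCc=2 mmNNcc=1 mmNnCC=2 mmNnCc=4 mmNncc=2 mmnnCC=1 mmnnCc=2 mmnncc=1
mm N_ C_ hits 9/64; gcd=1; 9÷1/64÷1 = 9/64

P(mm N_ C_) = 9/64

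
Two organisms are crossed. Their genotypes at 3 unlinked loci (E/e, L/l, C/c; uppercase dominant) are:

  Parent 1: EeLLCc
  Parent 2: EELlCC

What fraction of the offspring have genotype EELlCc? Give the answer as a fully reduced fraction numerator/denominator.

P(EELlCc) = 1/8

EeLLCc gametes: ELC×2, ELc×2, eLC×2, eLc×2
EELlCC gametes: ELC×4, ElC×4
EeLLCc×EELlCC grid (8·8=64): EELLCC=8 EELLCc=8 EELlCC=8 EELlCc=8 EeLLCC=8 EeLLCc=8 EeLlCC=8 EeLlCc=8
EELlCc hits 8/64; gcd=8; 8÷8/64÷8 = 1/8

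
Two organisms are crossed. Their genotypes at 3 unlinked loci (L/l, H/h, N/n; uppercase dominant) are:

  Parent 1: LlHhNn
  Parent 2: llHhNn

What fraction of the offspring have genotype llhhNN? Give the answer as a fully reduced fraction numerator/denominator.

LlHhNn gametes: LHN×1, LHn×1, LhN×1, Lhn×1, lHN×1, lHn×1, lhN×1, lhn×1
llHhNn gametes: lHN×2, lHn×2, lhN×2, lhn×2
LlHhNn×llHhNn grid (8·8=64): LlHHNN=2 LlHHNn=4 LlHHnn=2 LlHhNN=4 LlHhNn=8 LlHhnn=4 LlhhNN=2 LlhhNn=4 Llhhnn=2 llHHNN=2 llHHNn=4 llHHnn=2 llHhNN=4 llHhNn=8 llHhnn=4 llhhNN=2 llhhNn=4 llhhnn=2
llhhNN hits 2/64; gcd=2; 2÷2/64÷2 = 1/32

P(llhhNN) = 1/32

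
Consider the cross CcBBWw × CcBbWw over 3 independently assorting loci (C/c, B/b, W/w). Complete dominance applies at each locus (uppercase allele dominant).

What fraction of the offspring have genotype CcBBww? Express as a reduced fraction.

CcBBWw gametes: CBW×2, CBw×2, cBW×2, cBw×2
CcBbWw gametes: CBW×1, CBw×1, CbW×1, Cbw×1, cBW×1, cBw×1, cbW×1, cbw×1
CcBBWw×CcBbWw grid (8·8=64): CCBBWW=2 CCBBWw=4 CCBBww=2 CCBbWW=2 CCBbWw=4 CCBbww=2 CcBBWW=4 CcBBWw=8 CcBBww=4 CcBbWW=4 CcBbWw=8 CcBbww=4 ccBBWW=2 ccBBWw=4 ccBBww=2 ccBbWW=2 ccBbWw=4 ccBbww=2
CcBBww hits 4/64; gcd=4; 4÷4/64÷4 = 1/16

P(CcBBww) = 1/16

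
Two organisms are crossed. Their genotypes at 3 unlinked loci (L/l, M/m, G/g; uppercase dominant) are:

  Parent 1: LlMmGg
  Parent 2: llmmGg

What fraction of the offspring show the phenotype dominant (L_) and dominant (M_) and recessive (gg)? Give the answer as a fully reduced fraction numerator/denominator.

P(L_ M_ gg) = 1/16

LlMmGg gametes: LMG×1, LMg×1, LmG×1, Lmg×1, lMG×1, lMg×1, lmG×1, lmg×1
llmmGg gametes: lmG×4, lmg×4
LlMmGg×llmmGg grid (8·8=64): LlMmGG=4 LlMmGg=8 LlMmgg=4 LlmmGG=4 LlmmGg=8 Llmmgg=4 llMmGG=4 llMmGg=8 llMmgg=4 llmmGG=4 llmmGg=8 llmmgg=4
L_ M_ gg hits 4/64; gcd=4; 4÷4/64÷4 = 1/16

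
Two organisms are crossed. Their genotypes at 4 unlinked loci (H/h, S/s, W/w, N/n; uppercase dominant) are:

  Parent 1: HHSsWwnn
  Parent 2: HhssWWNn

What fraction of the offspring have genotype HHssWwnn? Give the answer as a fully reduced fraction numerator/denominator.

HHSsWwnn gametes: HSWn×4, HSwn×4, HsWn×4, Hswn×4
HhssWWNn gametes: HsWN×4, HsWn×4, hsWN×4, hsWn×4
HHSsWwnn×HhssWWNn grid (16·16=256): HHSsWWNn=16 HHSsWWnn=16 HHSsWwNn=16 HHSsWwnn=16 HHssWWNn=16 HHssWWnn=16 HHssWwNn=16 HHssWwnn=16 HhSsWWNn=16 HhSsWWnn=16 HhSsWwNn=16 HhSsWwnn=16 HhssWWNn=16 HhssWWnn=16 HhssWwNn=16 HhssWwnn=16
HHssWwnn hits 16/256; gcd=16; 16÷16/256÷16 = 1/16

P(HHssWwnn) = 1/16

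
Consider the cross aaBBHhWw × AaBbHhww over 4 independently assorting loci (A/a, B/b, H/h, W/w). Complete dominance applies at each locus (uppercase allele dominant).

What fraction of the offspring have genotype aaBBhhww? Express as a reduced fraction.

aaBBHhWw gametes: aBHW×4, aBHw×4, aBhW×4, aBhw×4
AaBbHhww gametes: ABHw×2, ABhw×2, AbHw×2, Abhw×2, aBHw×2, aBhw×2, abHw×2, abhw×2
aaBBHhWw×AaBbHhww grid (16·16=256): AaBBHHWw=8 AaBBHHww=8 AaBBHhWw=16 AaBBHhww=16 AaBBhhWw=8 AaBBhhww=8 AaBbHHWw=8 AaBbHHww=8 AaBbHhWw=16 AaBbHhww=16 AaBbhhWw=8 AaBbhhww=8 aaBBHHWw=8 aaBBHHww=8 aaBBHhWw=16 aaBBHhww=16 aaBBhhWw=8 aaBBhhww=8 aaBbHHWw=8 aaBbHHww=8 aaBbHhWw=16 aaBbHhww=16 aaBbhhWw=8 aaBbhhww=8
aaBBhhww hits 8/256; gcd=8; 8÷8/256÷8 = 1/32

P(aaBBhhww) = 1/32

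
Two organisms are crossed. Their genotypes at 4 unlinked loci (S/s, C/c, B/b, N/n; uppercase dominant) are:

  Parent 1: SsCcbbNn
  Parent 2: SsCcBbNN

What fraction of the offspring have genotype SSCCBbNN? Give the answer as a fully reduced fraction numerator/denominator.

SsCcbbNn gametes: SCbN×2, SCbn×2, ScbN×2, Scbn×2, sCbN×2, sCbn×2, scbN×2, scbn×2
SsCcBbNN gametes: SCBN×2, SCbN×2, ScBN×2, ScbN×2, sCBN×2, sCbN×2, scBN×2, scbN×2
SsCcbbNn×SsCcBbNN grid (16·16=256): SSCCBbNN=4 SSCCBbNn=4 SSCCbbNN=4 SSCCbbNn=4 SSCcBbNN=8 SSCcBbNn=8 SSCcbbNN=8 SSCcbbNn=8 SSccBbNN=4 SSccBbNn=4 SSccbbNN=4 SSccbbNn=4 SsCCBbNN=8 SsCCBbNn=8 SsCCbbNN=8 SsCCbbNn=8 SsCcBbNN=16 SsCcBbNn=16 SsCcbbNN=16 SsCcbbNn=16 SsccBbNN=8 SsccBbNn=8 SsccbbNN=8 SsccbbNn=8 ssCCBbNN=4 ssCCBbNn=4 ssCCbbNN=4 ssCCbbNn=4 ssCcBbNN=8 ssCcBbNn=8 ssCcbbNN=8 ssCcbbNn=8 ssccBbNN=4 ssccBbNn=4 ssccbbNN=4 ssccbbNn=4
SSCCBbNN hits 4/256; gcd=4; 4÷4/256÷4 = 1/64

P(SSCCBbNN) = 1/64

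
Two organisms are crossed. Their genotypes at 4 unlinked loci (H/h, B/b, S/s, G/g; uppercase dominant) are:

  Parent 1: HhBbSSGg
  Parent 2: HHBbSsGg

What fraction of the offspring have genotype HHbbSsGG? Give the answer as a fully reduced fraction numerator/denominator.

HhBbSSGg gametes: HBSG×2, HBSg×2, HbSG×2, HbSg×2, hBSG×2, hBSg×2, hbSG×2, hbSg×2
HHBbSsGg gametes: HBSG×2, HBSg×2, HBsG×2, HBsg×2, HbSG×2, HbSg×2, HbsG×2, Hbsg×2
HhBbSSGg×HHBbSsGg grid (16·16=256): HHBBSSGG=4 HHBBSSGg=8 HHBBSSgg=4 HHBBSsGG=4 HHBBSsGg=8 HHBBSsgg=4 HHBbSSGG=8 HHBbSSGg=16 HHBbSSgg=8 HHBbSsGG=8 HHBbSsGg=16 HHBbSsgg=8 HHbbSSGG=4 HHbbSSGg=8 HHbbSSgg=4 HHbbSsGG=4 HHbbSsGg=8 HHbbSsgg=4 HhBBSSGG=4 HhBBSSGg=8 HhBBSSgg=4 HhBBSsGG=4 HhBBSsGg=8 HhBBSsgg=4 HhBbSSGG=8 HhBbSSGg=16 HhBbSSgg=8 HhBbSsGG=8 HhBbSsGg=16 HhBbSsgg=8 HhbbSSGG=4 HhbbSSGg=8 HhbbSSgg=4 HhbbSsGG=4 HhbbSsGg=8 HhbbSsgg=4
HHbbSsGG hits 4/256; gcd=4; 4÷4/256÷4 = 1/64

P(HHbbSsGG) = 1/64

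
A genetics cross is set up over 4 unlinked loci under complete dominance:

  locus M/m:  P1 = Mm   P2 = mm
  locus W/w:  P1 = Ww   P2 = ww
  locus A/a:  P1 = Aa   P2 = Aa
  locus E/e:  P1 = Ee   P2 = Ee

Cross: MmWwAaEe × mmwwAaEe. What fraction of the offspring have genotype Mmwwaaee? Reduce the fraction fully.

P(Mmwwaaee) = 1/64

MmWwAaEe gametes: MWAE×1, MWAe×1, MWaE×1, MWae×1, MwAE×1, MwAe×1, MwaE×1, Mwae×1, mWAE×1, mWAe×1, mWaE×1, mWae×1, mwAE×1, mwAe×1, mwaE×1, mwae×1
mmwwAaEe gametes: mwAE×4, mwAe×4, mwaE×4, mwae×4
MmWwAaEe×mmwwAaEe grid (16·16=256): MmWwAAEE=4 MmWwAAEe=8 MmWwAAee=4 MmWwAaEE=8 MmWwAaEe=16 MmWwAaee=8 MmWwaaEE=4 MmWwaaEe=8 MmWwaaee=4 MmwwAAEE=4 MmwwAAEe=8 MmwwAAee=4 MmwwAaEE=8 MmwwAaEe=16 MmwwAaee=8 MmwwaaEE=4 MmwwaaEe=8 Mmwwaaee=4 mmWwAAEE=4 mmWwAAEe=8 mmWwAAee=4 mmWwAaEE=8 mmWwAaEe=16 mmWwAaee=8 mmWwaaEE=4 mmWwaaEe=8 mmWwaaee=4 mmwwAAEE=4 mmwwAAEe=8 mmwwAAee=4 mmwwAaEE=8 mmwwAaEe=16 mmwwAaee=8 mmwwaaEE=4 mmwwaaEe=8 mmwwaaee=4
Mmwwaaee hits 4/256; gcd=4; 4÷4/256÷4 = 1/64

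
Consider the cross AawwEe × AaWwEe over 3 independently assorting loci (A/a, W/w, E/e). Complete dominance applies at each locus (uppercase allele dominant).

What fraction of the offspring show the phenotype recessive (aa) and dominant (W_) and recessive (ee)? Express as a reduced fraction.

P(aa W_ ee) = 1/32

AawwEe gametes: AwE×2, Awe×2, awE×2, awe×2
AaWwEe gametes: AWE×1, AWe×1, AwE×1, Awe×1, aWE×1, aWe×1, awE×1, awe×1
AawwEe×AaWwEe grid (8·8=64): AAWwEE=2 AAWwEe=4 AAWwee=2 AAwwEE=2 AAwwEe=4 AAwwee=2 AaWwEE=4 AaWwEe=8 AaWwee=4 AawwEE=4 AawwEe=8 Aawwee=4 aaWwEE=2 aaWwEe=4 aaWwee=2 aawwEE=2 aawwEe=4 aawwee=2
aa W_ ee hits 2/64; gcd=2; 2÷2/64÷2 = 1/32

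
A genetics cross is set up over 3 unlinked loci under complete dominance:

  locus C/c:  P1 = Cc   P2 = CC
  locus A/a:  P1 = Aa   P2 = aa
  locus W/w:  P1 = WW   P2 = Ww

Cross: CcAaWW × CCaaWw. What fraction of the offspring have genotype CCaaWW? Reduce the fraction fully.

CcAaWW gametes: CAW×2, CaW×2, cAW×2, caW×2
CCaaWw gametes: CaW×4, Caw×4
CcAaWW×CCaaWw grid (8·8=64): CCAaWW=8 CCAaWw=8 CCaaWW=8 CCaaWw=8 CcAaWW=8 CcAaWw=8 CcaaWW=8 CcaaWw=8
CCaaWW hits 8/64; gcd=8; 8÷8/64÷8 = 1/8

P(CCaaWW) = 1/8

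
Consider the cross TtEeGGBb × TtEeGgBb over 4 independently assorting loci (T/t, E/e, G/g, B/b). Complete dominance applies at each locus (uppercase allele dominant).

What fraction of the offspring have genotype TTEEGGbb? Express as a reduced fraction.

TtEeGGBb gametes: TEGB×2, TEGb×2, TeGB×2, TeGb×2, tEGB×2, tEGb×2, teGB×2, teGb×2
TtEeGgBb gametes: TEGB×1, TEGb×1, TEgB×1, TEgb×1, TeGB×1, TeGb×1, TegB×1, Tegb×1, tEGB×1, tEGb×1, tEgB×1, tEgb×1, teGB×1, teGb×1, tegB×1, tegb×1
TtEeGGBb×TtEeGgBb grid (16·16=256): TTEEGGBB=2 TTEEGGBb=4 TTEEGGbb=2 TTEEGgBB=2 TTEEGgBb=4 TTEEGgbb=2 TTEeGGBB=4 TTEeGGBb=8 TTEeGGbb=4 TTEeGgBB=4 TTEeGgBb=8 TTEeGgbb=4 TTeeGGBB=2 TTeeGGBb=4 TTeeGGbb=2 TTeeGgBB=2 TTeeGgBb=4 TTeeGgbb=2 TtEEGGBB=4 TtEEGGBb=8 TtEEGGbb=4 TtEEGgBB=4 TtEEGgBb=8 TtEEGgbb=4 TtEeGGBB=8 TtEeGGBb=16 TtEeGGbb=8 TtEeGgBB=8 TtEeGgBb=16 TtEeGgbb=8 TteeGGBB=4 TteeGGBb=8 TteeGGbb=4 TteeGgBB=4 TteeGgBb=8 TteeGgbb=4 ttEEGGBB=2 ttEEGGBb=4 ttEEGGbb=2 ttEEGgBB=2 ttEEGgBb=4 ttEEGgbb=2 ttEeGGBB=4 ttEeGGBb=8 ttEeGGbb=4 ttEeGgBB=4 ttEeGgBb=8 ttEeGgbb=4 tteeGGBB=2 tteeGGBb=4 tteeGGbb=2 tteeGgBB=2 tteeGgBb=4 tteeGgbb=2
TTEEGGbb hits 2/256; gcd=2; 2÷2/256÷2 = 1/128

P(TTEEGGbb) = 1/128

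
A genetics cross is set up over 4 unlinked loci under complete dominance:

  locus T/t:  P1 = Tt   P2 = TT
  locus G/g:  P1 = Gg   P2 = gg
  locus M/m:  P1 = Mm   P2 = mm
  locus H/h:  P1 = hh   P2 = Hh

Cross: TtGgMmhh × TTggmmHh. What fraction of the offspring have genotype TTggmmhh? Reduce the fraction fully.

P(TTggmmhh) = 1/16

TtGgMmhh gametes: TGMh×2, TGmh×2, TgMh×2, Tgmh×2, tGMh×2, tGmh×2, tgMh×2, tgmh×2
TTggmmHh gametes: TgmH×8, Tgmh×8
TtGgMmhh×TTggmmHh grid (16·16=256): TTGgMmHh=16 TTGgMmhh=16 TTGgmmHh=16 TTGgmmhh=16 TTggMmHh=16 TTggMmhh=16 TTggmmHh=16 TTggmmhh=16 TtGgMmHh=16 TtGgMmhh=16 TtGgmmHh=16 TtGgmmhh=16 TtggMmHh=16 TtggMmhh=16 TtggmmHh=16 Ttggmmhh=16
TTggmmhh hits 16/256; gcd=16; 16÷16/256÷16 = 1/16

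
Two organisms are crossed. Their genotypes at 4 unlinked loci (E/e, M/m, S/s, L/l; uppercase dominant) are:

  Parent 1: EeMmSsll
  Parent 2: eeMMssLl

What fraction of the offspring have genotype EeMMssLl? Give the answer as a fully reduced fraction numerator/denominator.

P(EeMMssLl) = 1/16

EeMmSsll gametes: EMSl×2, EMsl×2, EmSl×2, Emsl×2, eMSl×2, eMsl×2, emSl×2, emsl×2
eeMMssLl gametes: eMsL×8, eMsl×8
EeMmSsll×eeMMssLl grid (16·16=256): EeMMSsLl=16 EeMMSsll=16 EeMMssLl=16 EeMMssll=16 EeMmSsLl=16 EeMmSsll=16 EeMmssLl=16 EeMmssll=16 eeMMSsLl=16 eeMMSsll=16 eeMMssLl=16 eeMMssll=16 eeMmSsLl=16 eeMmSsll=16 eeMmssLl=16 eeMmssll=16
EeMMssLl hits 16/256; gcd=16; 16÷16/256÷16 = 1/16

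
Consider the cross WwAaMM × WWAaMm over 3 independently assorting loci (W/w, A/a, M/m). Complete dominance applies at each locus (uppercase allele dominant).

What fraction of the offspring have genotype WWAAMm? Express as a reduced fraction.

P(WWAAMm) = 1/16

WwAaMM gametes: WAM×2, WaM×2, wAM×2, waM×2
WWAaMm gametes: WAM×2, WAm×2, WaM×2, Wam×2
WwAaMM×WWAaMm grid (8·8=64): WWAAMM=4 WWAAMm=4 WWAaMM=8 WWAaMm=8 WWaaMM=4 WWaaMm=4 WwAAMM=4 WwAAMm=4 WwAaMM=8 WwAaMm=8 WwaaMM=4 WwaaMm=4
WWAAMm hits 4/64; gcd=4; 4÷4/64÷4 = 1/16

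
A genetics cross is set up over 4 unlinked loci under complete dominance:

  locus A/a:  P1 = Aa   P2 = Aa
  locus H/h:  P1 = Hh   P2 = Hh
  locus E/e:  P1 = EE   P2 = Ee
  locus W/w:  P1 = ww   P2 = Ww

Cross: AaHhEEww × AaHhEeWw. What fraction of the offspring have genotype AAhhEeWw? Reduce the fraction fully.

P(AAhhEeWw) = 1/64

AaHhEEww gametes: AHEw×4, AhEw×4, aHEw×4, ahEw×4
AaHhEeWw gametes: AHEW×1, AHEw×1, AHeW×1, AHew×1, AhEW×1, AhEw×1, AheW×1, Ahew×1, aHEW×1, aHEw×1, aHeW×1, aHew×1, ahEW×1, ahEw×1, aheW×1, ahew×1
AaHhEEww×AaHhEeWw grid (16·16=256): AAHHEEWw=4 AAHHEEww=4 AAHHEeWw=4 AAHHEeww=4 AAHhEEWw=8 AAHhEEww=8 AAHhEeWw=8 AAHhEeww=8 AAhhEEWw=4 AAhhEEww=4 AAhhEeWw=4 AAhhEeww=4 AaHHEEWw=8 AaHHEEww=8 AaHHEeWw=8 AaHHEeww=8 AaHhEEWw=16 AaHhEEww=16 AaHhEeWw=16 AaHhEeww=16 AahhEEWw=8 AahhEEww=8 AahhEeWw=8 AahhEeww=8 aaHHEEWw=4 aaHHEEww=4 aaHHEeWw=4 aaHHEeww=4 aaHhEEWw=8 aaHhEEww=8 aaHhEeWw=8 aaHhEeww=8 aahhEEWw=4 aahhEEww=4 aahhEeWw=4 aahhEeww=4
AAhhEeWw hits 4/256; gcd=4; 4÷4/256÷4 = 1/64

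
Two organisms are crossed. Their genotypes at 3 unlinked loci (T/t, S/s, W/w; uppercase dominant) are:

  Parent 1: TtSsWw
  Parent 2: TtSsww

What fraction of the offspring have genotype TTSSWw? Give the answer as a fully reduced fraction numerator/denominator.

P(TTSSWw) = 1/32

TtSsWw gametes: TSW×1, TSw×1, TsW×1, Tsw×1, tSW×1, tSw×1, tsW×1, tsw×1
TtSsww gametes: TSw×2, Tsw×2, tSw×2, tsw×2
TtSsWw×TtSsww grid (8·8=64): TTSSWw=2 TTSSww=2 TTSsWw=4 TTSsww=4 TTssWw=2 TTssww=2 TtSSWw=4 TtSSww=4 TtSsWw=8 TtSsww=8 TtssWw=4 Ttssww=4 ttSSWw=2 ttSSww=2 ttSsWw=4 ttSsww=4 ttssWw=2 ttssww=2
TTSSWw hits 2/64; gcd=2; 2÷2/64÷2 = 1/32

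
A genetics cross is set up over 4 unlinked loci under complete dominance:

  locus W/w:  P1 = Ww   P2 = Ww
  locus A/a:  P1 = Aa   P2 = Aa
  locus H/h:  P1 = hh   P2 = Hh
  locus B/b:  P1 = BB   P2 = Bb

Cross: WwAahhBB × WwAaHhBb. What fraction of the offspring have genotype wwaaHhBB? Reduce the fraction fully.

WwAahhBB gametes: WAhB×4, WahB×4, wAhB×4, wahB×4
WwAaHhBb gametes: WAHB×1, WAHb×1, WAhB×1, WAhb×1, WaHB×1, WaHb×1, WahB×1, Wahb×1, wAHB×1, wAHb×1, wAhB×1, wAhb×1, waHB×1, waHb×1, wahB×1, wahb×1
WwAahhBB×WwAaHhBb grid (16·16=256): WWAAHhBB=4 WWAAHhBb=4 WWAAhhBB=4 WWAAhhBb=4 WWAaHhBB=8 WWAaHhBb=8 WWAahhBB=8 WWAahhBb=8 WWaaHhBB=4 WWaaHhBb=4 WWaahhBB=4 WWaahhBb=4 WwAAHhBB=8 WwAAHhBb=8 WwAAhhBB=8 WwAAhhBb=8 WwAaHhBB=16 WwAaHhBb=16 WwAahhBB=16 WwAahhBb=16 WwaaHhBB=8 WwaaHhBb=8 WwaahhBB=8 WwaahhBb=8 wwAAHhBB=4 wwAAHhBb=4 wwAAhhBB=4 wwAAhhBb=4 wwAaHhBB=8 wwAaHhBb=8 wwAahhBB=8 wwAahhBb=8 wwaaHhBB=4 wwaaHhBb=4 wwaahhBB=4 wwaahhBb=4
wwaaHhBB hits 4/256; gcd=4; 4÷4/256÷4 = 1/64

P(wwaaHhBB) = 1/64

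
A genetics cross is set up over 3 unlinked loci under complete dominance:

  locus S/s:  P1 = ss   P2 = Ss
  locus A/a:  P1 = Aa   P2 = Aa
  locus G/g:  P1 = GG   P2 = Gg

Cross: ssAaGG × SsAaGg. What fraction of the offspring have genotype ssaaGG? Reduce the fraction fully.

ssAaGG gametes: sAG×4, saG×4
SsAaGg gametes: SAG×1, SAg×1, SaG×1, Sag×1, sAG×1, sAg×1, saG×1, sag×1
ssAaGG×SsAaGg grid (8·8=64): SsAAGG=4 SsAAGg=4 SsAaGG=8 SsAaGg=8 SsaaGG=4 SsaaGg=4 ssAAGG=4 ssAAGg=4 ssAaGG=8 ssAaGg=8 ssaaGG=4 ssaaGg=4
ssaaGG hits 4/64; gcd=4; 4÷4/64÷4 = 1/16

P(ssaaGG) = 1/16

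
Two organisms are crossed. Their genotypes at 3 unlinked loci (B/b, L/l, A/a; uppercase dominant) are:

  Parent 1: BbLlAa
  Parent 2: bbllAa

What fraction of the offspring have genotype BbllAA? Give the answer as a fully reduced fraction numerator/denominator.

BbLlAa gametes: BLA×1, BLa×1, BlA×1, Bla×1, bLA×1, bLa×1, blA×1, bla×1
bbllAa gametes: blA×4, bla×4
BbLlAa×bbllAa grid (8·8=64): BbLlAA=4 BbLlAa=8 BbLlaa=4 BbllAA=4 BbllAa=8 Bbllaa=4 bbLlAA=4 bbLlAa=8 bbLlaa=4 bbllAA=4 bbllAa=8 bbllaa=4
BbllAA hits 4/64; gcd=4; 4÷4/64÷4 = 1/16

P(BbllAA) = 1/16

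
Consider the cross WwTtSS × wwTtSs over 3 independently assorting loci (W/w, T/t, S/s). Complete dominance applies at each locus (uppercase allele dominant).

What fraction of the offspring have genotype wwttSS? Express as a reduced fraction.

P(wwttSS) = 1/16

WwTtSS gametes: WTS×2, WtS×2, wTS×2, wtS×2
wwTtSs gametes: wTS×2, wTs×2, wtS×2, wts×2
WwTtSS×wwTtSs grid (8·8=64): WwTTSS=4 WwTTSs=4 WwTtSS=8 WwTtSs=8 WwttSS=4 WwttSs=4 wwTTSS=4 wwTTSs=4 wwTtSS=8 wwTtSs=8 wwttSS=4 wwttSs=4
wwttSS hits 4/64; gcd=4; 4÷4/64÷4 = 1/16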